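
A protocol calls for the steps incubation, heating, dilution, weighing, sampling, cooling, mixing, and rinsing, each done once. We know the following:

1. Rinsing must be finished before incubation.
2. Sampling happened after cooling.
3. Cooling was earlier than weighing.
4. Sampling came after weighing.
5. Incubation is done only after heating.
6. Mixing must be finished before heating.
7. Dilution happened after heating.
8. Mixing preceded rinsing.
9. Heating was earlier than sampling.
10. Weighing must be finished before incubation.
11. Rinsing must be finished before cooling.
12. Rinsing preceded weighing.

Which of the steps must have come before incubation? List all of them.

cooling, heating, mixing, rinsing, weighing

Directly stated before incubation: heating, rinsing, and weighing.
Cooling reaches incubation via cooling → weighing → incubation.
Mixing reaches incubation via mixing → heating → incubation.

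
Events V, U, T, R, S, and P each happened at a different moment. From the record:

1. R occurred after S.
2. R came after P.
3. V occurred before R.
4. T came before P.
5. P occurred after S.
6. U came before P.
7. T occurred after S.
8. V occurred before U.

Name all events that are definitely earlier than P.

Directly stated before P: S, T, and U.
V reaches P via V → U → P.

S, T, U, V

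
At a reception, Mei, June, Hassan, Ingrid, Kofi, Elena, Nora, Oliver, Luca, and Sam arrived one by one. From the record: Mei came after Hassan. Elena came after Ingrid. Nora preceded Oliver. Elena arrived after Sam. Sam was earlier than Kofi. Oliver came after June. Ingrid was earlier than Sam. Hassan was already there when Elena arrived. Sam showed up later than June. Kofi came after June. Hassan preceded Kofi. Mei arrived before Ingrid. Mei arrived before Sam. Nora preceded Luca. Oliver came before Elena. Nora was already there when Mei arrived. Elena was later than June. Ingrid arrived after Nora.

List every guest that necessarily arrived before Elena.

Directly stated before Elena: Hassan, Ingrid, June, Oliver, and Sam.
Mei reaches Elena via Mei → Ingrid → Elena.
Nora reaches Elena via Nora → Ingrid → Elena.

Hassan, Ingrid, June, Mei, Nora, Oliver, Sam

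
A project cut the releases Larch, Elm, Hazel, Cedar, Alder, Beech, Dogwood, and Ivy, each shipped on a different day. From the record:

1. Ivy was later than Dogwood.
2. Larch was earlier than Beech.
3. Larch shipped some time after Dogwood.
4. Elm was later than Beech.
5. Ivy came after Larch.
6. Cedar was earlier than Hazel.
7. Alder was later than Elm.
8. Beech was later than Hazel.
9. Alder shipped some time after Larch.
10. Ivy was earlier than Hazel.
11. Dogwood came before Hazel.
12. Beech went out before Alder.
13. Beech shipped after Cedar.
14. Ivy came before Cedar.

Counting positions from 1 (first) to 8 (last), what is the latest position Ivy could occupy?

3

Ivy must come before Alder, Beech, Cedar, Elm, and Hazel — 5 releases forced after it.
Everything else can be placed before Ivy in some valid order, so Ivy can sit as late as position 8 − 5 = 3.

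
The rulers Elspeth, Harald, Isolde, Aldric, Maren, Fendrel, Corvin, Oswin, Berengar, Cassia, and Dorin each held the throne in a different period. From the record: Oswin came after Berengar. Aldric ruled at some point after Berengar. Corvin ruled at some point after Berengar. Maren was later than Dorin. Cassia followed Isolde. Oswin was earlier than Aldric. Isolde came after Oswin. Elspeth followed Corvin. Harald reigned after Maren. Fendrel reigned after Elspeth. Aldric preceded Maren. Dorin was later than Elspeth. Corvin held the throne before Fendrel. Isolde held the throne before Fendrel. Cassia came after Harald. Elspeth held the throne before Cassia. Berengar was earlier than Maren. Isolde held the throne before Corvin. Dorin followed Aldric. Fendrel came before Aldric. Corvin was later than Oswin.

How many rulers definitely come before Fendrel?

Directly stated before Fendrel: Corvin, Elspeth, and Isolde.
Berengar reaches Fendrel via Berengar → Corvin → Fendrel.
Oswin reaches Fendrel via Oswin → Isolde → Fendrel.
That's Berengar, Corvin, Elspeth, Isolde, and Oswin — 5 in all.

5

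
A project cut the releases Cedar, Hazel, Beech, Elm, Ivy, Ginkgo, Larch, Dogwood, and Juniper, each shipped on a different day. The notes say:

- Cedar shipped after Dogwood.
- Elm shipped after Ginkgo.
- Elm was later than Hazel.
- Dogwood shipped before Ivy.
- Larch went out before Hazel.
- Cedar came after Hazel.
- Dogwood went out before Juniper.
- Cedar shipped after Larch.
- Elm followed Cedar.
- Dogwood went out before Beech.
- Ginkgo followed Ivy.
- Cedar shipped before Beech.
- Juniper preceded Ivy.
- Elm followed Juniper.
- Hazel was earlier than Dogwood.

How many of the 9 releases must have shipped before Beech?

4

Directly stated before Beech: Cedar and Dogwood.
Hazel reaches Beech via Hazel → Cedar → Beech.
Larch reaches Beech via Larch → Cedar → Beech.
No chain forces Juniper (or any of the others) ahead of Beech.
That's Cedar, Dogwood, Hazel, and Larch — 4 in all.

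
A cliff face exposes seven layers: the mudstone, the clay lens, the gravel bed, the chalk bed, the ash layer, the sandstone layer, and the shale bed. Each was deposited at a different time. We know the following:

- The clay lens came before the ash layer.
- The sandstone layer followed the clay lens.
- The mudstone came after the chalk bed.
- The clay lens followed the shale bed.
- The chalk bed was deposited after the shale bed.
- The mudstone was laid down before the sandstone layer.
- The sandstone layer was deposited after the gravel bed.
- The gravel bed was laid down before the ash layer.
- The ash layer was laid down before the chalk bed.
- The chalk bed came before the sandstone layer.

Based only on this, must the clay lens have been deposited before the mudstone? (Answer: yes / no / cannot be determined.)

yes

Chain the constraints: the clay lens → the ash layer → the chalk bed → the mudstone. Each link is directly stated, so the clay lens comes before the mudstone.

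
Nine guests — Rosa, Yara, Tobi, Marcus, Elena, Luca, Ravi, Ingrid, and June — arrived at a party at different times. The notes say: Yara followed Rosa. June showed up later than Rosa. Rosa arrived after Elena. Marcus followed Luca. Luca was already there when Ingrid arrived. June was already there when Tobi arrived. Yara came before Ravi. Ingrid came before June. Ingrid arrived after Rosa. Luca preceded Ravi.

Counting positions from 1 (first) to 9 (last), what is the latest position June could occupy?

June must come before Tobi — 1 guest forced after them.
Everything else can be placed before June in some valid order, so June can sit as late as position 9 − 1 = 8.

8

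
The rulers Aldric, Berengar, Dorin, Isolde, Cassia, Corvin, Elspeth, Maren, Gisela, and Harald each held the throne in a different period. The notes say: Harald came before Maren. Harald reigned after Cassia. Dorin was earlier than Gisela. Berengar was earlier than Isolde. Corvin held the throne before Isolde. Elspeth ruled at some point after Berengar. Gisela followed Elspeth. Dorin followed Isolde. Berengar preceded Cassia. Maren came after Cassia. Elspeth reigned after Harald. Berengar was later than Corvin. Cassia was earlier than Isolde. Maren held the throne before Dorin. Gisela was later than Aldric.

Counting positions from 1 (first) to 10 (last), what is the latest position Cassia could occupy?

4

Cassia must come before Dorin, Elspeth, Gisela, Harald, Isolde, and Maren — 6 rulers forced after them.
Everything else can be placed before Cassia in some valid order, so Cassia can sit as late as position 10 − 6 = 4.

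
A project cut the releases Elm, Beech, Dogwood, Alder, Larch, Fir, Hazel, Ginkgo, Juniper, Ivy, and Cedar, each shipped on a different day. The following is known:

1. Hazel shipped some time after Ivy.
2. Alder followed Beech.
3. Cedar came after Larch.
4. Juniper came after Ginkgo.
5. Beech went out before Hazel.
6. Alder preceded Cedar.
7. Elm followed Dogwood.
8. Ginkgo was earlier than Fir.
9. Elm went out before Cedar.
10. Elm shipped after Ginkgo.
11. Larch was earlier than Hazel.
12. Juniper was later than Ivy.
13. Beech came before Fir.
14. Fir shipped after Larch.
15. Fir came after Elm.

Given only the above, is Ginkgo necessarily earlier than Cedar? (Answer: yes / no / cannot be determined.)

yes

Chain the constraints: Ginkgo → Elm → Cedar. Each link is directly stated, so Ginkgo comes before Cedar.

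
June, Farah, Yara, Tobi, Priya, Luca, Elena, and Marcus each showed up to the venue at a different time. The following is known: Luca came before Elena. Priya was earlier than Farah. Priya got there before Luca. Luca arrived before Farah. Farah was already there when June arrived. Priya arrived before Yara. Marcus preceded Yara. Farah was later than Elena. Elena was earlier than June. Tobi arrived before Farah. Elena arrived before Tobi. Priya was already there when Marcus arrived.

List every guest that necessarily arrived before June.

Directly stated before June: Elena and Farah.
Luca reaches June via Luca → Farah → June.
Priya reaches June via Priya → Farah → June.
Tobi reaches June via Tobi → Farah → June.
No chain forces Yara (or any of the others) ahead of June.

Elena, Farah, Luca, Priya, Tobi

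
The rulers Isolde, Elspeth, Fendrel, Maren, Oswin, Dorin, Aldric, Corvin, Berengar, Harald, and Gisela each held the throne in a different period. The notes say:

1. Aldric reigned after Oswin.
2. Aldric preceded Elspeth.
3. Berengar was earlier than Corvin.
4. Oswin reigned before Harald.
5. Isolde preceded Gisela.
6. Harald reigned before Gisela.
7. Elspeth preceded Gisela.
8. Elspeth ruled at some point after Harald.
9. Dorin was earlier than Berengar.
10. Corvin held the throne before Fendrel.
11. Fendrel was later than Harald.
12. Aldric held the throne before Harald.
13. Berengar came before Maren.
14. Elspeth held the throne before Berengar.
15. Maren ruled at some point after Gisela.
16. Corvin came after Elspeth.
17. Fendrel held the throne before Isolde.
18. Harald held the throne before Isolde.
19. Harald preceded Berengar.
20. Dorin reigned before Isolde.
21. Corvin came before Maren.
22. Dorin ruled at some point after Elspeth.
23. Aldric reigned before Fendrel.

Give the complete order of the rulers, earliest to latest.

The constraints fix every adjacent pair, so only one ordering works:
Oswin → Aldric → Harald → Elspeth → Dorin → Berengar → Corvin → Fendrel → Isolde → Gisela → Maren.

Oswin, Aldric, Harald, Elspeth, Dorin, Berengar, Corvin, Fendrel, Isolde, Gisela, Maren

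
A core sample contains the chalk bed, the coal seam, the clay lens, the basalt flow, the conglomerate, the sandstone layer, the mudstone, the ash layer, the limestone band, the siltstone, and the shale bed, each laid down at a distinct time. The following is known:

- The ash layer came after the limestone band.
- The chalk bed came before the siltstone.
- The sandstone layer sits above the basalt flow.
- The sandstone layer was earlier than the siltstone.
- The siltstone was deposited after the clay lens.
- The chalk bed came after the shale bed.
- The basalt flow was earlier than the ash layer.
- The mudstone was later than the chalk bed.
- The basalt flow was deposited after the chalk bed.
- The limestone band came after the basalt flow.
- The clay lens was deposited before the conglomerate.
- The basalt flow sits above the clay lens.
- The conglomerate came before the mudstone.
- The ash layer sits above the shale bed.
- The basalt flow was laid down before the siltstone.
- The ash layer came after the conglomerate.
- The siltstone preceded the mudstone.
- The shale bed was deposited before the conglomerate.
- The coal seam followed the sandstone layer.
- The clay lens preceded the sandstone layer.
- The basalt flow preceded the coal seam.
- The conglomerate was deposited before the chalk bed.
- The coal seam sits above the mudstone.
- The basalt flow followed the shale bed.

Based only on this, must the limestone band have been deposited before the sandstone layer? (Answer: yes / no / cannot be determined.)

cannot be determined

No chain of stated constraints runs from the limestone band to the sandstone layer, and none runs from the sandstone layer to the limestone band either.
So the relative order of the limestone band and the sandstone layer is not fixed by the given facts.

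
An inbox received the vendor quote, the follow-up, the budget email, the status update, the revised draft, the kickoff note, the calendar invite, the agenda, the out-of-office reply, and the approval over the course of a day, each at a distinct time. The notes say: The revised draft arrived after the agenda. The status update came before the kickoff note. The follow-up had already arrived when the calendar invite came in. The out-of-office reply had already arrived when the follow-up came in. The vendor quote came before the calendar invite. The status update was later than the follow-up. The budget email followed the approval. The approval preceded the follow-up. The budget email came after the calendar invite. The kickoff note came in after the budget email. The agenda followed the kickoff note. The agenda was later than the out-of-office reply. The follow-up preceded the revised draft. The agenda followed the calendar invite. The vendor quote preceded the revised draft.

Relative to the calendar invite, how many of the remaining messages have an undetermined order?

Forced before the calendar invite: the approval, the follow-up, the out-of-office reply, and the vendor quote; forced after the calendar invite: the agenda, the budget email, the kickoff note, and the revised draft.
That leaves the status update with no forced order relative to the calendar invite — 1.

1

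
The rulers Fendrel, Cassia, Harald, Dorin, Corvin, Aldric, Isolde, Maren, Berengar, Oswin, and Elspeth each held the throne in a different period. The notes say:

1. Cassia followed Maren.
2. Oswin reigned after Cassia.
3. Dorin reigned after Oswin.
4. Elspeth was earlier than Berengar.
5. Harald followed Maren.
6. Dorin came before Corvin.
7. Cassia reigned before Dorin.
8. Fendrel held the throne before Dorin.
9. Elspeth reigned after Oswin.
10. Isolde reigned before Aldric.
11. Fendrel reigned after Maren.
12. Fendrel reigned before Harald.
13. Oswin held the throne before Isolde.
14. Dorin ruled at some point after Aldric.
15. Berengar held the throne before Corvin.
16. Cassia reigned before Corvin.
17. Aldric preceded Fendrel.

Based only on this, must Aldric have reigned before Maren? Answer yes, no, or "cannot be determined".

no

Tracing the constraints gives Maren → Cassia → Oswin → Isolde → Aldric, so Maren must come before Aldric.
That means Aldric cannot be before Maren.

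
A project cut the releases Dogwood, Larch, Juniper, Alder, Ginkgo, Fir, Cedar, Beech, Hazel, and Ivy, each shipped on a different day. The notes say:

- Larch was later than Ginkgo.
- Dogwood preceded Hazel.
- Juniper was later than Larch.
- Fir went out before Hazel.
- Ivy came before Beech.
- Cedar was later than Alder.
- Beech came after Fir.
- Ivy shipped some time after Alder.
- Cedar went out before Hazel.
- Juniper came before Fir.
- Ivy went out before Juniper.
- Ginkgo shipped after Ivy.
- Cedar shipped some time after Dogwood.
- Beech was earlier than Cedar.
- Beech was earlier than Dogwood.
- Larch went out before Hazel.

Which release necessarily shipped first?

Alder

Alder has a chain of constraints placing it before every other release, so Alder must be first.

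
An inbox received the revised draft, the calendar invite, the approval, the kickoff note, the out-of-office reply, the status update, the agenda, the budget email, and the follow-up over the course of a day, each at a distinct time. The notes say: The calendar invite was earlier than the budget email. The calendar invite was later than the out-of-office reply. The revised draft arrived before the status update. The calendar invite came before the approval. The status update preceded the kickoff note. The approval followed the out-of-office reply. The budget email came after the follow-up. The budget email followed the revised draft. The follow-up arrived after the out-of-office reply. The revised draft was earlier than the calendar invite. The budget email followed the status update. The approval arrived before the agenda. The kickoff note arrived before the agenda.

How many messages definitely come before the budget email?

Directly stated before the budget email: the calendar invite, the follow-up, the revised draft, and the status update.
The out-of-office reply reaches the budget email via the out-of-office reply → the calendar invite → the budget email.
That's the calendar invite, the follow-up, the out-of-office reply, the revised draft, and the status update — 5 in all.

5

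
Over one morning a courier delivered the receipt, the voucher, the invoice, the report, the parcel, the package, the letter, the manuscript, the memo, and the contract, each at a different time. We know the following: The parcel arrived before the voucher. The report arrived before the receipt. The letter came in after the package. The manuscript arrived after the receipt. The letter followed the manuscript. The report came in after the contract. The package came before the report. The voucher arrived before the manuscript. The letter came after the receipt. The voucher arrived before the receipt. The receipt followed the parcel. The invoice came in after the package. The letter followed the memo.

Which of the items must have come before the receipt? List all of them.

Directly stated before the receipt: the parcel, the report, and the voucher.
The contract reaches the receipt via the contract → the report → the receipt.
The package reaches the receipt via the package → the report → the receipt.

the contract, the package, the parcel, the report, the voucher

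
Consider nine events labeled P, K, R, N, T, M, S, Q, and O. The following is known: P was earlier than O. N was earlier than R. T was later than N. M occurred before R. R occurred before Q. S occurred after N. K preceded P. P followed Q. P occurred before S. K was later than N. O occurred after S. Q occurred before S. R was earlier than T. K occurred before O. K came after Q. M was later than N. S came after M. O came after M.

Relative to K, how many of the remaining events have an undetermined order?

1

Forced before K: M, N, Q, and R; forced after K: O, P, and S.
That leaves T with no forced order relative to K — 1.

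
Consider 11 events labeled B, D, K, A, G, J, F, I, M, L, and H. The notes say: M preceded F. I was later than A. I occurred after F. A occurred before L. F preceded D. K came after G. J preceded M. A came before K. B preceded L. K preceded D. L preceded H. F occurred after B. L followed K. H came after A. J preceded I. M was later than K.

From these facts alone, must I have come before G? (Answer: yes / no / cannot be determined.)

Tracing the constraints gives G → K → M → F → I, so G must come before I.
That means I cannot be before G.

no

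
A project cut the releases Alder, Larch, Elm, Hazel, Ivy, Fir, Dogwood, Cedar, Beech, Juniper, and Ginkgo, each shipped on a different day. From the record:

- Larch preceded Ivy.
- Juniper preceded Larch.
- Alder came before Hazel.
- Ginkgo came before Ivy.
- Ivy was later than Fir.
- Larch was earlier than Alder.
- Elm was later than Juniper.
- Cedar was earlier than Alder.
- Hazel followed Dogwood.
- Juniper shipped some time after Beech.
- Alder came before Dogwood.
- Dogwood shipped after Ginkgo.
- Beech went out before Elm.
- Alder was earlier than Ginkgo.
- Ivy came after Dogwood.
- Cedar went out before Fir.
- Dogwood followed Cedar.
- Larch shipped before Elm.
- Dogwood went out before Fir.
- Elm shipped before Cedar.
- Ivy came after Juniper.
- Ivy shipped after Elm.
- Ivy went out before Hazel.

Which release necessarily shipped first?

Beech

Beech has a chain of constraints placing it before every other release, so Beech must be first.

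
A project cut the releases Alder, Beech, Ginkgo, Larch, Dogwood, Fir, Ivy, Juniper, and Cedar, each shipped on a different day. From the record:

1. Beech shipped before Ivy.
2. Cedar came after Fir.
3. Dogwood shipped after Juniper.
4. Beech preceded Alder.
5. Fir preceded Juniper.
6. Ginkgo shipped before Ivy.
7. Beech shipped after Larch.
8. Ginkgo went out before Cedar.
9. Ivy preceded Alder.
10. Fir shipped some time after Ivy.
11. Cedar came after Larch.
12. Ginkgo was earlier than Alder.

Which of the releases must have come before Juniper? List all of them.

Directly stated before Juniper: Fir.
Beech reaches Juniper via Beech → Ivy → Fir → Juniper.
Ginkgo reaches Juniper via Ginkgo → Ivy → Fir → Juniper.
Ivy reaches Juniper via Ivy → Fir → Juniper.
Likewise Larch reaches Juniper by chaining the stated constraints.

Beech, Fir, Ginkgo, Ivy, Larch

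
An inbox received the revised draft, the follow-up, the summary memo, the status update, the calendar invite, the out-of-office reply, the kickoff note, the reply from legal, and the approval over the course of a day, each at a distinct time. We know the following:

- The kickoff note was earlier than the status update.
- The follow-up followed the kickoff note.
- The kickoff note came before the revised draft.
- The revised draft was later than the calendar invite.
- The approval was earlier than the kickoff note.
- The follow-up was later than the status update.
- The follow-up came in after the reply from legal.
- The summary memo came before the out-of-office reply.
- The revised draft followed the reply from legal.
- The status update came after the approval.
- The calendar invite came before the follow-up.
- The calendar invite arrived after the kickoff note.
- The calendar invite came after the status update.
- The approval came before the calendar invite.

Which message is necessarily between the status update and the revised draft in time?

Tracing the constraints gives the status update → the calendar invite → the revised draft, so the calendar invite sits after the status update and before the revised draft.
No other message is forced both after the status update and before the revised draft.

the calendar invite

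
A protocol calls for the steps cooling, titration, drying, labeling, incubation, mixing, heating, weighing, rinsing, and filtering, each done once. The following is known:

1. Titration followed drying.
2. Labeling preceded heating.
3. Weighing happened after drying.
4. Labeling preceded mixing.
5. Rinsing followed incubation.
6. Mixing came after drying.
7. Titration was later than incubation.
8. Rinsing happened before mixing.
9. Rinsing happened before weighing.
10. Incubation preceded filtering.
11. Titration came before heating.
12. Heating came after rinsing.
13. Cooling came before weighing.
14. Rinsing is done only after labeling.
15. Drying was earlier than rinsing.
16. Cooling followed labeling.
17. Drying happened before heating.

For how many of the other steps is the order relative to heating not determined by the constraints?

Forced before heating: drying, incubation, labeling, rinsing, and titration.
That leaves cooling, filtering, mixing, and weighing with no forced order relative to heating — 4.

4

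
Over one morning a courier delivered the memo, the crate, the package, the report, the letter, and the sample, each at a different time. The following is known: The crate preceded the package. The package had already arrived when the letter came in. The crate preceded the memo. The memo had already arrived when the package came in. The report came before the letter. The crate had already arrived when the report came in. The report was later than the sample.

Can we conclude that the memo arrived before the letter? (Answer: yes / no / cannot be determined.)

yes

Chain the constraints: the memo → the package → the letter. Each link is directly stated, so the memo comes before the letter.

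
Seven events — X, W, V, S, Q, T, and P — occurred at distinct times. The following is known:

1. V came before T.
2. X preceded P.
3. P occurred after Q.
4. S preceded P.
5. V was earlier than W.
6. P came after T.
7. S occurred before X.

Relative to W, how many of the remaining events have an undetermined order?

Forced before W: V.
That leaves P, Q, S, T, and X with no forced order relative to W — 5.

5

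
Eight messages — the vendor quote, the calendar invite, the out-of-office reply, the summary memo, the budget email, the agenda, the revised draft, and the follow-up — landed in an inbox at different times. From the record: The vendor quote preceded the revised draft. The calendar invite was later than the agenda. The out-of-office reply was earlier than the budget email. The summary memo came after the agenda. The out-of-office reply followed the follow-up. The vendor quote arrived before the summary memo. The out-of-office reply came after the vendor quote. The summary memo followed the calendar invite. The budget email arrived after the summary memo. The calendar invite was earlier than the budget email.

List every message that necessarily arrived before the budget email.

Directly stated before the budget email: the calendar invite, the out-of-office reply, and the summary memo.
The agenda reaches the budget email via the agenda → the calendar invite → the budget email.
The follow-up reaches the budget email via the follow-up → the out-of-office reply → the budget email.
The vendor quote reaches the budget email via the vendor quote → the summary memo → the budget email.

the agenda, the calendar invite, the follow-up, the out-of-office reply, the summary memo, the vendor quote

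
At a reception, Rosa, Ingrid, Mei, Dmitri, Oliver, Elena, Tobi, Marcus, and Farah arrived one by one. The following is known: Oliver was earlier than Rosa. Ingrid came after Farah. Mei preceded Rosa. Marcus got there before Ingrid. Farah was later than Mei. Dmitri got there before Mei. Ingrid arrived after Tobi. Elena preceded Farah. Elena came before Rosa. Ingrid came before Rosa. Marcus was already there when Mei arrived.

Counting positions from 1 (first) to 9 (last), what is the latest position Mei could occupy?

Mei must come before Farah, Ingrid, and Rosa — 3 guests forced after them.
Everything else can be placed before Mei in some valid order, so Mei can sit as late as position 9 − 3 = 6.

6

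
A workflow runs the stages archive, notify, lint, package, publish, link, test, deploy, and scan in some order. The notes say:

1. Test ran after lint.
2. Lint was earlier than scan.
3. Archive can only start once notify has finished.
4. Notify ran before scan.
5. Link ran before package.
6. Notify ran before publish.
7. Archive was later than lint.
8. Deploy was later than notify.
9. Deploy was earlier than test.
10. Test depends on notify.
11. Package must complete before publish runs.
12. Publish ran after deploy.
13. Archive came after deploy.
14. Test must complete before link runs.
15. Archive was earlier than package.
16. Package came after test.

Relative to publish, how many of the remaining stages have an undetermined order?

Forced before publish: archive, deploy, link, lint, notify, package, and test.
That leaves scan with no forced order relative to publish — 1.

1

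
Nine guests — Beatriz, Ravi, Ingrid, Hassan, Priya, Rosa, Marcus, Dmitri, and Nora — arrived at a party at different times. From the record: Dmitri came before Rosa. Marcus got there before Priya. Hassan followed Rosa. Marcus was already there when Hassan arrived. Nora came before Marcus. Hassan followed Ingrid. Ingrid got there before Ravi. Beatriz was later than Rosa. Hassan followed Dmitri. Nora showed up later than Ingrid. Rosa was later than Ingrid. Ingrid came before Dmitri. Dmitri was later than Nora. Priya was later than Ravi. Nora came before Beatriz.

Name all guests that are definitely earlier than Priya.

Ingrid, Marcus, Nora, Ravi

Directly stated before Priya: Marcus and Ravi.
Ingrid reaches Priya via Ingrid → Ravi → Priya.
Nora reaches Priya via Nora → Marcus → Priya.
No chain forces Rosa (or any of the others) ahead of Priya.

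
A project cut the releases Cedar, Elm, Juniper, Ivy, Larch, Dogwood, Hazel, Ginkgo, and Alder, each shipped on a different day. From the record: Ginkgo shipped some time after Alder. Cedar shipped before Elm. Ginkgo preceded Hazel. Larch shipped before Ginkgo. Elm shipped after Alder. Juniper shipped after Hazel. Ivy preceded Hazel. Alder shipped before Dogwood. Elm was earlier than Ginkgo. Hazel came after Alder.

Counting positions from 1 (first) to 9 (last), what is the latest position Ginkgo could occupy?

7

Ginkgo must come before Hazel and Juniper — 2 releases forced after it.
Everything else can be placed before Ginkgo in some valid order, so Ginkgo can sit as late as position 9 − 2 = 7.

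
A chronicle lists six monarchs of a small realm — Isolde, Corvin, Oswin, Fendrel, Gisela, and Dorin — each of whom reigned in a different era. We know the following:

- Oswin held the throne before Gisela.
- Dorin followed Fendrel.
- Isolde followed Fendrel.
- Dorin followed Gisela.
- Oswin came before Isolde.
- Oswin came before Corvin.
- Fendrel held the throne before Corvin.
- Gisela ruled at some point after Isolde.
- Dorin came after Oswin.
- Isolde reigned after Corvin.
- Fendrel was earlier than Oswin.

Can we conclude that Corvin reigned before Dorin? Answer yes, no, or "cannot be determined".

Chain the constraints: Corvin → Isolde → Gisela → Dorin. Each link is directly stated, so Corvin comes before Dorin.

yes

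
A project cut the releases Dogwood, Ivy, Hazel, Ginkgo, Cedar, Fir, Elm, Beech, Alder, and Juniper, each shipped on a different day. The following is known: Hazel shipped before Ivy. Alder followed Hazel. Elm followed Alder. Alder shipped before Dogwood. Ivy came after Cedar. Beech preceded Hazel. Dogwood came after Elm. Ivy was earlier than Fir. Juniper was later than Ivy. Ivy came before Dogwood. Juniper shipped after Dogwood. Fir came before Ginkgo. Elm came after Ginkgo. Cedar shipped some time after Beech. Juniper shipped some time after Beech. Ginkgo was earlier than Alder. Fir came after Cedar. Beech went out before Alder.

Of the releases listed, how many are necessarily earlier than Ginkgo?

Directly stated before Ginkgo: Fir.
Beech reaches Ginkgo via Beech → Cedar → Fir → Ginkgo.
Cedar reaches Ginkgo via Cedar → Fir → Ginkgo.
Hazel reaches Ginkgo via Hazel → Ivy → Fir → Ginkgo.
Likewise Ivy reaches Ginkgo by chaining the stated constraints.
No chain forces Alder (or any of the others) ahead of Ginkgo.
That's Beech, Cedar, Fir, Hazel, and Ivy — 5 in all.

5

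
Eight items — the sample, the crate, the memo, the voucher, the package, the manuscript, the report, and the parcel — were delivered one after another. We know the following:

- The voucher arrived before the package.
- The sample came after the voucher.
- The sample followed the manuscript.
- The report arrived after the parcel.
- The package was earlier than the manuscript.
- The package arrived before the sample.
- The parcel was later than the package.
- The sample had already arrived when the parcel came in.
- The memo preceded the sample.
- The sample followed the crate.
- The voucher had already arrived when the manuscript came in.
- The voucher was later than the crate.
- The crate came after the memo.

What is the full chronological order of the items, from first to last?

the memo, the crate, the voucher, the package, the manuscript, the sample, the parcel, the report

The constraints fix every adjacent pair, so only one ordering works:
the memo → the crate → the voucher → the package → the manuscript → the sample → the parcel → the report.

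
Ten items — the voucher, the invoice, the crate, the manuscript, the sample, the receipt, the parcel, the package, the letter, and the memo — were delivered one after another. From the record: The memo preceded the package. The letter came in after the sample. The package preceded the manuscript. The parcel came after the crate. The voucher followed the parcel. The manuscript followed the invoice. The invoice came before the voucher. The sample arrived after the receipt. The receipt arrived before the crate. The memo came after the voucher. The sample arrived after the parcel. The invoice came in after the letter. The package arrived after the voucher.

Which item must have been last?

Every other item has a chain of constraints placing it before the manuscript, so the manuscript is last.

the manuscript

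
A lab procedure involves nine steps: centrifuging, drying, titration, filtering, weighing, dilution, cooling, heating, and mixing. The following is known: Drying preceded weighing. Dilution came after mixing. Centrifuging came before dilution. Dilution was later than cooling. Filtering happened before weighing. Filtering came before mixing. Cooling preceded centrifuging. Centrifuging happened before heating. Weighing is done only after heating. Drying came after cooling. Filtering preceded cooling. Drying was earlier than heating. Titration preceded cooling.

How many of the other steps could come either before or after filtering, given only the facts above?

1

Forced after filtering: centrifuging, cooling, dilution, drying, heating, mixing, and weighing.
That leaves titration with no forced order relative to filtering — 1.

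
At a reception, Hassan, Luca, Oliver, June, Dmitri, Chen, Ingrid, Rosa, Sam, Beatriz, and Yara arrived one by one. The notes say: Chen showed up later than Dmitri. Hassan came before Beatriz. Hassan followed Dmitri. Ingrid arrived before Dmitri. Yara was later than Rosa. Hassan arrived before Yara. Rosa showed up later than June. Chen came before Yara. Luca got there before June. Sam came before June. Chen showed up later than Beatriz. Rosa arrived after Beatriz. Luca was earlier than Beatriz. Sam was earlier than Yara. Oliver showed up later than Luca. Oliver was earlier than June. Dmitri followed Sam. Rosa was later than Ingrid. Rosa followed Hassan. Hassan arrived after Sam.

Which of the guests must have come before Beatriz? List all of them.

Dmitri, Hassan, Ingrid, Luca, Sam

Directly stated before Beatriz: Hassan and Luca.
Dmitri reaches Beatriz via Dmitri → Hassan → Beatriz.
Ingrid reaches Beatriz via Ingrid → Dmitri → Hassan → Beatriz.
Sam reaches Beatriz via Sam → Hassan → Beatriz.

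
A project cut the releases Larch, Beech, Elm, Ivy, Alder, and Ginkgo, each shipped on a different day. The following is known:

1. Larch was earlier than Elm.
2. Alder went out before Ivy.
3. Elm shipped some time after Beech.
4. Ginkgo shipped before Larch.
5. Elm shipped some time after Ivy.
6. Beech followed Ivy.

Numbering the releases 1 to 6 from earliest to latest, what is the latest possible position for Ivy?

Ivy must come before Beech and Elm — 2 releases forced after it.
Everything else can be placed before Ivy in some valid order, so Ivy can sit as late as position 6 − 2 = 4.

4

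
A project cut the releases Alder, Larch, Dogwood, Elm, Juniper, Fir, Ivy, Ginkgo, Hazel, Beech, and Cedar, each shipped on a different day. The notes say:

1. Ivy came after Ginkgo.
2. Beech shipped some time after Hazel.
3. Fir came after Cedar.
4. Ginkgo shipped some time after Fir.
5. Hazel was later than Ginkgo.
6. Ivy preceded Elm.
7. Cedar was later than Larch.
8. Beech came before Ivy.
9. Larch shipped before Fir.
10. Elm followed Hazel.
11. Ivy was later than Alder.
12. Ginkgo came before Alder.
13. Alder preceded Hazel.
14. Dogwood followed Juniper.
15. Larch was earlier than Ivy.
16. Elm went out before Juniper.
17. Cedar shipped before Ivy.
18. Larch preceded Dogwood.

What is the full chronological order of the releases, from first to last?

Larch, Cedar, Fir, Ginkgo, Alder, Hazel, Beech, Ivy, Elm, Juniper, Dogwood

The constraints fix every adjacent pair, so only one ordering works:
Larch → Cedar → Fir → Ginkgo → Alder → Hazel → Beech → Ivy → Elm → Juniper → Dogwood.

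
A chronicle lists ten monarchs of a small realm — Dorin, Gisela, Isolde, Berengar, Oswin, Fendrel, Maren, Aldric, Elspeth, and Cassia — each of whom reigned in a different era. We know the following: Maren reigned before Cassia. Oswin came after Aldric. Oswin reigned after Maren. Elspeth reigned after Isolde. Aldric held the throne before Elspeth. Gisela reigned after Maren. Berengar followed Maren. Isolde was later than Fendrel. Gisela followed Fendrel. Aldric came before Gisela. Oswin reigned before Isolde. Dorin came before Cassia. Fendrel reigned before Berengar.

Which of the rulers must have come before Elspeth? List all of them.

Directly stated before Elspeth: Aldric and Isolde.
Fendrel reaches Elspeth via Fendrel → Isolde → Elspeth.
Maren reaches Elspeth via Maren → Oswin → Isolde → Elspeth.
Oswin reaches Elspeth via Oswin → Isolde → Elspeth.

Aldric, Fendrel, Isolde, Maren, Oswin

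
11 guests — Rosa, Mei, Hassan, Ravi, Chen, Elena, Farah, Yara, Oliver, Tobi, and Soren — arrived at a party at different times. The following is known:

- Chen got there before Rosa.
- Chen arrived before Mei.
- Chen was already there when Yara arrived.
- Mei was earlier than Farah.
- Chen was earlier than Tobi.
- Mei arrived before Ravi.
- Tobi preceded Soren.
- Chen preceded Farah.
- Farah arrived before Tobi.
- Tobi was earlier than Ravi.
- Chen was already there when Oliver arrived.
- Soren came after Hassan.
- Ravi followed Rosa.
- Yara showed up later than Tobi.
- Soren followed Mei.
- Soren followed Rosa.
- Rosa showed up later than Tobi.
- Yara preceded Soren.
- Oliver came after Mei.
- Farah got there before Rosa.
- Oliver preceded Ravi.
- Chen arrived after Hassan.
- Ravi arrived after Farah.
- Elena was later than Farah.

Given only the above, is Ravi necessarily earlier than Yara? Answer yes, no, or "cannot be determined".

cannot be determined

No chain of stated constraints runs from Ravi to Yara, and none runs from Yara to Ravi either.
So the relative order of Ravi and Yara is not fixed by the given facts.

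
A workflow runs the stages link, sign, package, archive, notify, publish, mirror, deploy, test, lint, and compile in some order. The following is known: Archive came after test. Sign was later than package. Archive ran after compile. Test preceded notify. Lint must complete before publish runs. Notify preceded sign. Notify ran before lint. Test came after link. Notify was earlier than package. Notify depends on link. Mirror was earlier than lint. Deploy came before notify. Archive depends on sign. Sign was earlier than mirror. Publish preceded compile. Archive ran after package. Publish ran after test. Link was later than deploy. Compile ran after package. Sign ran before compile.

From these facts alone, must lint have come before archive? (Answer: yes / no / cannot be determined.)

yes

Chain the constraints: lint → publish → compile → archive. Each link is directly stated, so lint comes before archive.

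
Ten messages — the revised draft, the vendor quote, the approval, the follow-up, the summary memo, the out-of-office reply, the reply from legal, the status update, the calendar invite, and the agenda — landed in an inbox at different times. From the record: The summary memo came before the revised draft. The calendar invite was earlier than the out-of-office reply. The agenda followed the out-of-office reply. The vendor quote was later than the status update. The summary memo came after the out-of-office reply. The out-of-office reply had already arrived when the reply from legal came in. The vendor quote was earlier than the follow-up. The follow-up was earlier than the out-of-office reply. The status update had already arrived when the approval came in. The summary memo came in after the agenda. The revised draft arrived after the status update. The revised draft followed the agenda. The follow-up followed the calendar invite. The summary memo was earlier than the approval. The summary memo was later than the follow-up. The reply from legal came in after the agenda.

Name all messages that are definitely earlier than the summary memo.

Directly stated before the summary memo: the agenda, the follow-up, and the out-of-office reply.
The calendar invite reaches the summary memo via the calendar invite → the out-of-office reply → the summary memo.
The status update reaches the summary memo via the status update → the vendor quote → the follow-up → the summary memo.
The vendor quote reaches the summary memo via the vendor quote → the follow-up → the summary memo.
No chain forces the approval (or any of the others) ahead of the summary memo.

the agenda, the calendar invite, the follow-up, the out-of-office reply, the status update, the vendor quote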